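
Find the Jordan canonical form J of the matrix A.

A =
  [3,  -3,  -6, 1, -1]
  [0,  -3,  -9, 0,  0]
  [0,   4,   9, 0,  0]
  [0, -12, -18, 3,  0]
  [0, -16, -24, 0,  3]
J_3(3) ⊕ J_1(3) ⊕ J_1(3)

The characteristic polynomial is
  det(x·I − A) = x^5 - 15*x^4 + 90*x^3 - 270*x^2 + 405*x - 243 = (x - 3)^5

Eigenvalues and multiplicities (the geometric multiplicity of λ is n − rank(A − λI), which equals the number of Jordan blocks for λ):
  λ = 3: algebraic multiplicity = 5, geometric multiplicity = 3

Determining the block sizes for each eigenvalue:
  λ = 3: with am = 5 and gm = 3, the partition is not yet determined (e.g. several partitions of 5 into 3 parts exist). Let N = A − (3)·I. Computing rank(N^1) = 2, rank(N^2) = 1, rank(N^3) = 0; the number of blocks of size ≥ j is rank(N^{j−1}) − rank(N^j), giving [3, 1, 1]. So we have 1 block(s) of size 3, 2 block(s) of size 1 → block sizes [3, 1, 1]

Assembling the blocks gives a Jordan form
J =
  [3, 1, 0, 0, 0]
  [0, 3, 1, 0, 0]
  [0, 0, 3, 0, 0]
  [0, 0, 0, 3, 0]
  [0, 0, 0, 0, 3]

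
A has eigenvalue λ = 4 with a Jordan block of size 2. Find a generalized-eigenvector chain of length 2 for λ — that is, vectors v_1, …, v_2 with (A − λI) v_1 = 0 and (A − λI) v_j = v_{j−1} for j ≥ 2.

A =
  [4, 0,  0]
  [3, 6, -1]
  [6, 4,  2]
A Jordan chain for λ = 4 of length 2:
v_1 = (0, 3, 6)ᵀ
v_2 = (1, 0, 0)ᵀ

Let N = A − (4)·I. We want v_2 with N^2 v_2 = 0 but N^1 v_2 ≠ 0; then v_{j-1} := N · v_j for j = 2, …, 2.

Pick v_2 = (1, 0, 0)ᵀ.
Then v_1 = N · v_2 = (0, 3, 6)ᵀ.

Sanity check: (A − (4)·I) v_1 = (0, 0, 0)ᵀ = 0. ✓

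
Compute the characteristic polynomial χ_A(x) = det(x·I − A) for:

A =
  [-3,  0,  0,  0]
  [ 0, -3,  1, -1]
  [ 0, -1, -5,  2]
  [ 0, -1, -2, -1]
x^4 + 12*x^3 + 54*x^2 + 108*x + 81

Expanding det(x·I − A) (e.g. by cofactor expansion or by noting that A is similar to its Jordan form J, which has the same characteristic polynomial as A) gives
  χ_A(x) = x^4 + 12*x^3 + 54*x^2 + 108*x + 81
which factors as (x + 3)^4. The eigenvalues (with algebraic multiplicities) are λ = -3 with multiplicity 4.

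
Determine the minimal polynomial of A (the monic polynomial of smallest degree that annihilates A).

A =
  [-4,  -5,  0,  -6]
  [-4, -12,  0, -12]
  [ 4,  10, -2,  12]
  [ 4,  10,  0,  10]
x^2 + 4*x + 4

The characteristic polynomial is χ_A(x) = (x + 2)^4, so the eigenvalues are known. The minimal polynomial is
  m_A(x) = Π_λ (x − λ)^{k_λ}
where k_λ is the size of the *largest* Jordan block for λ (equivalently, the smallest k with (A − λI)^k v = 0 for every generalised eigenvector v of λ).

  λ = -2: largest Jordan block has size 2, contributing (x + 2)^2

So m_A(x) = (x + 2)^2 = x^2 + 4*x + 4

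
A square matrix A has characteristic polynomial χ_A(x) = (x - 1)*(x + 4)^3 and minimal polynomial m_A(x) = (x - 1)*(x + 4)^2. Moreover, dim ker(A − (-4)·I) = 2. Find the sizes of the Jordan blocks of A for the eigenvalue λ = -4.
Block sizes for λ = -4: [2, 1]

Step 1 — from the characteristic polynomial, algebraic multiplicity of λ = -4 is 3. From dim ker(A − (-4)·I) = 2, there are exactly 2 Jordan blocks for λ = -4.
Step 2 — from the minimal polynomial, the factor (x + 4)^2 tells us the largest block for λ = -4 has size 2.
Step 3 — with total size 3, 2 blocks, and largest block 2, the block sizes (in nonincreasing order) are [2, 1].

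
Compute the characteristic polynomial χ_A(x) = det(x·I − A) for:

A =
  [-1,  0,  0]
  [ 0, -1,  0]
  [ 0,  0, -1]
x^3 + 3*x^2 + 3*x + 1

Expanding det(x·I − A) (e.g. by cofactor expansion or by noting that A is similar to its Jordan form J, which has the same characteristic polynomial as A) gives
  χ_A(x) = x^3 + 3*x^2 + 3*x + 1
which factors as (x + 1)^3. The eigenvalues (with algebraic multiplicities) are λ = -1 with multiplicity 3.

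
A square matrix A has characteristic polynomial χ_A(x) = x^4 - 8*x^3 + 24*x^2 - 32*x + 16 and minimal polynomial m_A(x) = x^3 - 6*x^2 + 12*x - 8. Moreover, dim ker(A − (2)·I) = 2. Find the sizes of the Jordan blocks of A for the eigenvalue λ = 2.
Block sizes for λ = 2: [3, 1]

Step 1 — from the characteristic polynomial, algebraic multiplicity of λ = 2 is 4. From dim ker(A − (2)·I) = 2, there are exactly 2 Jordan blocks for λ = 2.
Step 2 — from the minimal polynomial, the factor (x − 2)^3 tells us the largest block for λ = 2 has size 3.
Step 3 — with total size 4, 2 blocks, and largest block 3, the block sizes (in nonincreasing order) are [3, 1].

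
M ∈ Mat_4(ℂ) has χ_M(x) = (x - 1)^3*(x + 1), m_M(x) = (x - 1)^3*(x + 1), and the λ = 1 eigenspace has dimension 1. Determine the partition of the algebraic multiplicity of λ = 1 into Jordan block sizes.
Block sizes for λ = 1: [3]

Step 1 — from the characteristic polynomial, algebraic multiplicity of λ = 1 is 3. From dim ker(M − (1)·I) = 1, there are exactly 1 Jordan blocks for λ = 1.
Step 2 — from the minimal polynomial, the factor (x − 1)^3 tells us the largest block for λ = 1 has size 3.
Step 3 — with total size 3, 1 blocks, and largest block 3, the block sizes (in nonincreasing order) are [3].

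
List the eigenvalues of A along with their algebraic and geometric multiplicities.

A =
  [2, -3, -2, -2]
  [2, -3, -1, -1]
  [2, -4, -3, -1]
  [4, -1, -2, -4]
λ = -2: alg = 4, geom = 2

Step 1 — factor the characteristic polynomial to read off the algebraic multiplicities:
  χ_A(x) = (x + 2)^4

Step 2 — compute geometric multiplicities via the rank-nullity identity g(λ) = n − rank(A − λI):
  rank(A − (-2)·I) = 2, so dim ker(A − (-2)·I) = n − 2 = 2

Summary:
  λ = -2: algebraic multiplicity = 4, geometric multiplicity = 2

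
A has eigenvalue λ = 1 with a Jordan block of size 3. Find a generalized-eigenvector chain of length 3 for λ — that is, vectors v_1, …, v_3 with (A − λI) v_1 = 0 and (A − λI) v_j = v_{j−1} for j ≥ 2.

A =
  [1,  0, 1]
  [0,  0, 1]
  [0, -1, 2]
A Jordan chain for λ = 1 of length 3:
v_1 = (-1, 0, 0)ᵀ
v_2 = (0, -1, -1)ᵀ
v_3 = (0, 1, 0)ᵀ

Let N = A − (1)·I. We want v_3 with N^3 v_3 = 0 but N^2 v_3 ≠ 0; then v_{j-1} := N · v_j for j = 3, …, 2.

Pick v_3 = (0, 1, 0)ᵀ.
Then v_2 = N · v_3 = (0, -1, -1)ᵀ.
Then v_1 = N · v_2 = (-1, 0, 0)ᵀ.

Sanity check: (A − (1)·I) v_1 = (0, 0, 0)ᵀ = 0. ✓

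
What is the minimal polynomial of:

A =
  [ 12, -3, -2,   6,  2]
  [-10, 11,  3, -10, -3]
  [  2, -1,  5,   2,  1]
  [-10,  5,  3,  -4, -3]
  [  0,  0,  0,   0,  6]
x^3 - 18*x^2 + 108*x - 216

The characteristic polynomial is χ_A(x) = (x - 6)^5, so the eigenvalues are known. The minimal polynomial is
  m_A(x) = Π_λ (x − λ)^{k_λ}
where k_λ is the size of the *largest* Jordan block for λ (equivalently, the smallest k with (A − λI)^k v = 0 for every generalised eigenvector v of λ).

  λ = 6: largest Jordan block has size 3, contributing (x − 6)^3

So m_A(x) = (x - 6)^3 = x^3 - 18*x^2 + 108*x - 216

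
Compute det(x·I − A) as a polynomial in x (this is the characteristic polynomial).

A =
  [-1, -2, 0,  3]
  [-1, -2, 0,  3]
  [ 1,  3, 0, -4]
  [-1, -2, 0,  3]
x^4

Expanding det(x·I − A) (e.g. by cofactor expansion or by noting that A is similar to its Jordan form J, which has the same characteristic polynomial as A) gives
  χ_A(x) = x^4
which factors as x^4. The eigenvalues (with algebraic multiplicities) are λ = 0 with multiplicity 4.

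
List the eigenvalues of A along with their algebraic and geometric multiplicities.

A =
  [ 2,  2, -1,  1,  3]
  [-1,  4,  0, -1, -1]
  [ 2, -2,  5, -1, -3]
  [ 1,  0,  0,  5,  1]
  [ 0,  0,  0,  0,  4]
λ = 4: alg = 5, geom = 3

Step 1 — factor the characteristic polynomial to read off the algebraic multiplicities:
  χ_A(x) = (x - 4)^5

Step 2 — compute geometric multiplicities via the rank-nullity identity g(λ) = n − rank(A − λI):
  rank(A − (4)·I) = 2, so dim ker(A − (4)·I) = n − 2 = 3

Summary:
  λ = 4: algebraic multiplicity = 5, geometric multiplicity = 3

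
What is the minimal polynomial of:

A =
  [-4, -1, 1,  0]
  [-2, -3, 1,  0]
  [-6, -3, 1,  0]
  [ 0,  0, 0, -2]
x^2 + 4*x + 4

The characteristic polynomial is χ_A(x) = (x + 2)^4, so the eigenvalues are known. The minimal polynomial is
  m_A(x) = Π_λ (x − λ)^{k_λ}
where k_λ is the size of the *largest* Jordan block for λ (equivalently, the smallest k with (A − λI)^k v = 0 for every generalised eigenvector v of λ).

  λ = -2: largest Jordan block has size 2, contributing (x + 2)^2

So m_A(x) = (x + 2)^2 = x^2 + 4*x + 4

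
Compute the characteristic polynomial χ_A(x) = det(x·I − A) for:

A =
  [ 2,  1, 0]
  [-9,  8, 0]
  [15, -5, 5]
x^3 - 15*x^2 + 75*x - 125

Expanding det(x·I − A) (e.g. by cofactor expansion or by noting that A is similar to its Jordan form J, which has the same characteristic polynomial as A) gives
  χ_A(x) = x^3 - 15*x^2 + 75*x - 125
which factors as (x - 5)^3. The eigenvalues (with algebraic multiplicities) are λ = 5 with multiplicity 3.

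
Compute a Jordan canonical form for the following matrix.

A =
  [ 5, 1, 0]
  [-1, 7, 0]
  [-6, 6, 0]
J_1(0) ⊕ J_2(6)

The characteristic polynomial is
  det(x·I − A) = x^3 - 12*x^2 + 36*x = x*(x - 6)^2

Eigenvalues and multiplicities (the geometric multiplicity of λ is n − rank(A − λI), which equals the number of Jordan blocks for λ):
  λ = 0: algebraic multiplicity = 1, geometric multiplicity = 1
  λ = 6: algebraic multiplicity = 2, geometric multiplicity = 1

Determining the block sizes for each eigenvalue:
  λ = 0: one block (gm = 1), so the single block has size am = 1 → block sizes [1]
  λ = 6: one block (gm = 1), so the single block has size am = 2 → block sizes [2]

Assembling the blocks gives a Jordan form
J =
  [0, 0, 0]
  [0, 6, 1]
  [0, 0, 6]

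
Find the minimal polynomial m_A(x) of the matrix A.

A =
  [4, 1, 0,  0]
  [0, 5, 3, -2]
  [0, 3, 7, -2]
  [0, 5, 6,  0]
x^3 - 12*x^2 + 48*x - 64

The characteristic polynomial is χ_A(x) = (x - 4)^4, so the eigenvalues are known. The minimal polynomial is
  m_A(x) = Π_λ (x − λ)^{k_λ}
where k_λ is the size of the *largest* Jordan block for λ (equivalently, the smallest k with (A − λI)^k v = 0 for every generalised eigenvector v of λ).

  λ = 4: largest Jordan block has size 3, contributing (x − 4)^3

So m_A(x) = (x - 4)^3 = x^3 - 12*x^2 + 48*x - 64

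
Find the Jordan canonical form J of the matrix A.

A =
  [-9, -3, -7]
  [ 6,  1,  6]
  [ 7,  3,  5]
J_2(-2) ⊕ J_1(1)

The characteristic polynomial is
  det(x·I − A) = x^3 + 3*x^2 - 4 = (x - 1)*(x + 2)^2

Eigenvalues and multiplicities (the geometric multiplicity of λ is n − rank(A − λI), which equals the number of Jordan blocks for λ):
  λ = -2: algebraic multiplicity = 2, geometric multiplicity = 1
  λ = 1: algebraic multiplicity = 1, geometric multiplicity = 1

Determining the block sizes for each eigenvalue:
  λ = -2: one block (gm = 1), so the single block has size am = 2 → block sizes [2]
  λ = 1: one block (gm = 1), so the single block has size am = 1 → block sizes [1]

Assembling the blocks gives a Jordan form
J =
  [-2,  1, 0]
  [ 0, -2, 0]
  [ 0,  0, 1]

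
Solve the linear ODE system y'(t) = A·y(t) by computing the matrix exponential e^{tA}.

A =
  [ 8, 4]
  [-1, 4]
e^{tA} =
  [2*t*exp(6*t) + exp(6*t), 4*t*exp(6*t)]
  [-t*exp(6*t), -2*t*exp(6*t) + exp(6*t)]

Strategy: write A = P · J · P⁻¹ where J is a Jordan canonical form, so e^{tA} = P · e^{tJ} · P⁻¹, and e^{tJ} can be computed block-by-block.

A has Jordan form
J =
  [6, 1]
  [0, 6]
(up to reordering of blocks).

Per-block formulas:
  For a 2×2 Jordan block J_2(6): exp(t · J_2(6)) = e^(6t)·(I + t·N), where N is the 2×2 nilpotent shift.

After assembling e^{tJ} and conjugating by P, we get:

e^{tA} =
  [2*t*exp(6*t) + exp(6*t), 4*t*exp(6*t)]
  [-t*exp(6*t), -2*t*exp(6*t) + exp(6*t)]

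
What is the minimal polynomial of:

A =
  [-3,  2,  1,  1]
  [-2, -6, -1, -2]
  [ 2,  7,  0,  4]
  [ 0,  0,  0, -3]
x^3 + 9*x^2 + 27*x + 27

The characteristic polynomial is χ_A(x) = (x + 3)^4, so the eigenvalues are known. The minimal polynomial is
  m_A(x) = Π_λ (x − λ)^{k_λ}
where k_λ is the size of the *largest* Jordan block for λ (equivalently, the smallest k with (A − λI)^k v = 0 for every generalised eigenvector v of λ).

  λ = -3: largest Jordan block has size 3, contributing (x + 3)^3

So m_A(x) = (x + 3)^3 = x^3 + 9*x^2 + 27*x + 27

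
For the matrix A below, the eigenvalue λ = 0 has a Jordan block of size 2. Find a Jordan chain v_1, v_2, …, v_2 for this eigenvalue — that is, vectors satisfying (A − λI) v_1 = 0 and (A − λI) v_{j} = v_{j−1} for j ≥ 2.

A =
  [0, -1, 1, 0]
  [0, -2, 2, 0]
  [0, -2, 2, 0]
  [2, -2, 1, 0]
A Jordan chain for λ = 0 of length 2:
v_1 = (0, 0, 0, 2)ᵀ
v_2 = (1, 0, 0, 0)ᵀ

Let N = A − (0)·I. We want v_2 with N^2 v_2 = 0 but N^1 v_2 ≠ 0; then v_{j-1} := N · v_j for j = 2, …, 2.

Pick v_2 = (1, 0, 0, 0)ᵀ.
Then v_1 = N · v_2 = (0, 0, 0, 2)ᵀ.

Sanity check: (A − (0)·I) v_1 = (0, 0, 0, 0)ᵀ = 0. ✓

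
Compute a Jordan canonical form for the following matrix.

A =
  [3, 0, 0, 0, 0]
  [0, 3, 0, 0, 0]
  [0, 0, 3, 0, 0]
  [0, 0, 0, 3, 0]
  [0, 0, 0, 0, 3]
J_1(3) ⊕ J_1(3) ⊕ J_1(3) ⊕ J_1(3) ⊕ J_1(3)

The characteristic polynomial is
  det(x·I − A) = x^5 - 15*x^4 + 90*x^3 - 270*x^2 + 405*x - 243 = (x - 3)^5

Eigenvalues and multiplicities (the geometric multiplicity of λ is n − rank(A − λI), which equals the number of Jordan blocks for λ):
  λ = 3: algebraic multiplicity = 5, geometric multiplicity = 5

Determining the block sizes for each eigenvalue:
  λ = 3: gm = am = 5, so every block has size 1 → block sizes [1, 1, 1, 1, 1]

Assembling the blocks gives a Jordan form
J =
  [3, 0, 0, 0, 0]
  [0, 3, 0, 0, 0]
  [0, 0, 3, 0, 0]
  [0, 0, 0, 3, 0]
  [0, 0, 0, 0, 3]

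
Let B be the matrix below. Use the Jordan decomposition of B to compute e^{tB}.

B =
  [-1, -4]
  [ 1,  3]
e^{tB} =
  [-2*t*exp(t) + exp(t), -4*t*exp(t)]
  [t*exp(t), 2*t*exp(t) + exp(t)]

Strategy: write B = P · J · P⁻¹ where J is a Jordan canonical form, so e^{tB} = P · e^{tJ} · P⁻¹, and e^{tJ} can be computed block-by-block.

B has Jordan form
J =
  [1, 1]
  [0, 1]
(up to reordering of blocks).

Per-block formulas:
  For a 2×2 Jordan block J_2(1): exp(t · J_2(1)) = e^(1t)·(I + t·N), where N is the 2×2 nilpotent shift.

After assembling e^{tJ} and conjugating by P, we get:

e^{tB} =
  [-2*t*exp(t) + exp(t), -4*t*exp(t)]
  [t*exp(t), 2*t*exp(t) + exp(t)]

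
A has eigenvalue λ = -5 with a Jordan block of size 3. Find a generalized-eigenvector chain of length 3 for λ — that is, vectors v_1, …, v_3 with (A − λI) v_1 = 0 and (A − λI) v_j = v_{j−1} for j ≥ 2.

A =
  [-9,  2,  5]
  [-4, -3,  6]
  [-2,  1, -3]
A Jordan chain for λ = -5 of length 3:
v_1 = (-2, -4, 0)ᵀ
v_2 = (-4, -4, -2)ᵀ
v_3 = (1, 0, 0)ᵀ

Let N = A − (-5)·I. We want v_3 with N^3 v_3 = 0 but N^2 v_3 ≠ 0; then v_{j-1} := N · v_j for j = 3, …, 2.

Pick v_3 = (1, 0, 0)ᵀ.
Then v_2 = N · v_3 = (-4, -4, -2)ᵀ.
Then v_1 = N · v_2 = (-2, -4, 0)ᵀ.

Sanity check: (A − (-5)·I) v_1 = (0, 0, 0)ᵀ = 0. ✓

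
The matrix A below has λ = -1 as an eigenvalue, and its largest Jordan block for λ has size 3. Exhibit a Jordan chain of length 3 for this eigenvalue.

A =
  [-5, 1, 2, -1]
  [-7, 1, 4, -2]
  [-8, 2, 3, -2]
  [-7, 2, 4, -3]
A Jordan chain for λ = -1 of length 3:
v_1 = (0, -4, 0, -4)ᵀ
v_2 = (-4, -7, -8, -7)ᵀ
v_3 = (1, 0, 0, 0)ᵀ

Let N = A − (-1)·I. We want v_3 with N^3 v_3 = 0 but N^2 v_3 ≠ 0; then v_{j-1} := N · v_j for j = 3, …, 2.

Pick v_3 = (1, 0, 0, 0)ᵀ.
Then v_2 = N · v_3 = (-4, -7, -8, -7)ᵀ.
Then v_1 = N · v_2 = (0, -4, 0, -4)ᵀ.

Sanity check: (A − (-1)·I) v_1 = (0, 0, 0, 0)ᵀ = 0. ✓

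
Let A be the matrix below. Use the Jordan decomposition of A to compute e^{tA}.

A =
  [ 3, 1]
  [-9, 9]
e^{tA} =
  [-3*t*exp(6*t) + exp(6*t), t*exp(6*t)]
  [-9*t*exp(6*t), 3*t*exp(6*t) + exp(6*t)]

Strategy: write A = P · J · P⁻¹ where J is a Jordan canonical form, so e^{tA} = P · e^{tJ} · P⁻¹, and e^{tJ} can be computed block-by-block.

A has Jordan form
J =
  [6, 1]
  [0, 6]
(up to reordering of blocks).

Per-block formulas:
  For a 2×2 Jordan block J_2(6): exp(t · J_2(6)) = e^(6t)·(I + t·N), where N is the 2×2 nilpotent shift.

After assembling e^{tJ} and conjugating by P, we get:

e^{tA} =
  [-3*t*exp(6*t) + exp(6*t), t*exp(6*t)]
  [-9*t*exp(6*t), 3*t*exp(6*t) + exp(6*t)]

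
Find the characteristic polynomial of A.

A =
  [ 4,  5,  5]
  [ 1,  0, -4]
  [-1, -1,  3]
x^3 - 7*x^2 + 8*x + 16

Expanding det(x·I − A) (e.g. by cofactor expansion or by noting that A is similar to its Jordan form J, which has the same characteristic polynomial as A) gives
  χ_A(x) = x^3 - 7*x^2 + 8*x + 16
which factors as (x - 4)^2*(x + 1). The eigenvalues (with algebraic multiplicities) are λ = -1 with multiplicity 1, λ = 4 with multiplicity 2.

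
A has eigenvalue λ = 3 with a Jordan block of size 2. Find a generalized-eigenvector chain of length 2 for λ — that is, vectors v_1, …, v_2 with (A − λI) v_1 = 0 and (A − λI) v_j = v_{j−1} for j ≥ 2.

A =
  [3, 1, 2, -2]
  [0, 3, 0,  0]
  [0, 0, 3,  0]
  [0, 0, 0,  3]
A Jordan chain for λ = 3 of length 2:
v_1 = (1, 0, 0, 0)ᵀ
v_2 = (0, 1, 0, 0)ᵀ

Let N = A − (3)·I. We want v_2 with N^2 v_2 = 0 but N^1 v_2 ≠ 0; then v_{j-1} := N · v_j for j = 2, …, 2.

Pick v_2 = (0, 1, 0, 0)ᵀ.
Then v_1 = N · v_2 = (1, 0, 0, 0)ᵀ.

Sanity check: (A − (3)·I) v_1 = (0, 0, 0, 0)ᵀ = 0. ✓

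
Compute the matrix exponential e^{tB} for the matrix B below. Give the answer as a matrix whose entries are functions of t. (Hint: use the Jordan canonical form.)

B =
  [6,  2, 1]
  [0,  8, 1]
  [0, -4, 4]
e^{tB} =
  [exp(6*t), 2*t*exp(6*t), t*exp(6*t)]
  [0, 2*t*exp(6*t) + exp(6*t), t*exp(6*t)]
  [0, -4*t*exp(6*t), -2*t*exp(6*t) + exp(6*t)]

Strategy: write B = P · J · P⁻¹ where J is a Jordan canonical form, so e^{tB} = P · e^{tJ} · P⁻¹, and e^{tJ} can be computed block-by-block.

B has Jordan form
J =
  [6, 1, 0]
  [0, 6, 0]
  [0, 0, 6]
(up to reordering of blocks).

Per-block formulas:
  For a 2×2 Jordan block J_2(6): exp(t · J_2(6)) = e^(6t)·(I + t·N), where N is the 2×2 nilpotent shift.
  For a 1×1 block at λ = 6: exp(t · [6]) = [e^(6t)].

After assembling e^{tJ} and conjugating by P, we get:

e^{tB} =
  [exp(6*t), 2*t*exp(6*t), t*exp(6*t)]
  [0, 2*t*exp(6*t) + exp(6*t), t*exp(6*t)]
  [0, -4*t*exp(6*t), -2*t*exp(6*t) + exp(6*t)]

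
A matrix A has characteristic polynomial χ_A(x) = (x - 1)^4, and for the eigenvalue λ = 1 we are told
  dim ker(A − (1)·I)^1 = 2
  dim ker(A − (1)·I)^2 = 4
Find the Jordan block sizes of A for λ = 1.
Block sizes for λ = 1: [2, 2]

From the dimensions of kernels of powers, the number of Jordan blocks of size at least j is d_j − d_{j−1} where d_j = dim ker(N^j) (with d_0 = 0). Computing the differences gives [2, 2].
The number of blocks of size exactly k is (#blocks of size ≥ k) − (#blocks of size ≥ k + 1), so the partition is: 2 block(s) of size 2.
In nonincreasing order the block sizes are [2, 2].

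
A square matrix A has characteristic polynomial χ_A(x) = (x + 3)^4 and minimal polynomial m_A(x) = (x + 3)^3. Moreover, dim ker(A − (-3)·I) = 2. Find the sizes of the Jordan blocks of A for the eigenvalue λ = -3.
Block sizes for λ = -3: [3, 1]

Step 1 — from the characteristic polynomial, algebraic multiplicity of λ = -3 is 4. From dim ker(A − (-3)·I) = 2, there are exactly 2 Jordan blocks for λ = -3.
Step 2 — from the minimal polynomial, the factor (x + 3)^3 tells us the largest block for λ = -3 has size 3.
Step 3 — with total size 4, 2 blocks, and largest block 3, the block sizes (in nonincreasing order) are [3, 1].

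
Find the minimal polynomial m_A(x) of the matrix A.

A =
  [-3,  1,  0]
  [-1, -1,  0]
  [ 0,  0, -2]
x^2 + 4*x + 4

The characteristic polynomial is χ_A(x) = (x + 2)^3, so the eigenvalues are known. The minimal polynomial is
  m_A(x) = Π_λ (x − λ)^{k_λ}
where k_λ is the size of the *largest* Jordan block for λ (equivalently, the smallest k with (A − λI)^k v = 0 for every generalised eigenvector v of λ).

  λ = -2: largest Jordan block has size 2, contributing (x + 2)^2

So m_A(x) = (x + 2)^2 = x^2 + 4*x + 4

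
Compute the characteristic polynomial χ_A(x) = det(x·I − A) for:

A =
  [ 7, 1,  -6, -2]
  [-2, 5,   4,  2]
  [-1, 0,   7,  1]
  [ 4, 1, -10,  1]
x^4 - 20*x^3 + 150*x^2 - 500*x + 625

Expanding det(x·I − A) (e.g. by cofactor expansion or by noting that A is similar to its Jordan form J, which has the same characteristic polynomial as A) gives
  χ_A(x) = x^4 - 20*x^3 + 150*x^2 - 500*x + 625
which factors as (x - 5)^4. The eigenvalues (with algebraic multiplicities) are λ = 5 with multiplicity 4.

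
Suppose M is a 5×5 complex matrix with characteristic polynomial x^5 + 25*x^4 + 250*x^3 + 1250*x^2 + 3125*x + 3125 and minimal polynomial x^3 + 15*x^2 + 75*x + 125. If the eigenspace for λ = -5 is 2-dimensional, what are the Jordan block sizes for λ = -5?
Block sizes for λ = -5: [3, 2]

Step 1 — from the characteristic polynomial, algebraic multiplicity of λ = -5 is 5. From dim ker(M − (-5)·I) = 2, there are exactly 2 Jordan blocks for λ = -5.
Step 2 — from the minimal polynomial, the factor (x + 5)^3 tells us the largest block for λ = -5 has size 3.
Step 3 — with total size 5, 2 blocks, and largest block 3, the block sizes (in nonincreasing order) are [3, 2].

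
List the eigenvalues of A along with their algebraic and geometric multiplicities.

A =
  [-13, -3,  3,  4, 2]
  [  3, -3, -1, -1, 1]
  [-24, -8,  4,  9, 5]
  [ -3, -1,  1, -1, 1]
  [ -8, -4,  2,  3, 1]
λ = -4: alg = 1, geom = 1; λ = -2: alg = 4, geom = 2

Step 1 — factor the characteristic polynomial to read off the algebraic multiplicities:
  χ_A(x) = (x + 2)^4*(x + 4)

Step 2 — compute geometric multiplicities via the rank-nullity identity g(λ) = n − rank(A − λI):
  rank(A − (-4)·I) = 4, so dim ker(A − (-4)·I) = n − 4 = 1
  rank(A − (-2)·I) = 3, so dim ker(A − (-2)·I) = n − 3 = 2

Summary:
  λ = -4: algebraic multiplicity = 1, geometric multiplicity = 1
  λ = -2: algebraic multiplicity = 4, geometric multiplicity = 2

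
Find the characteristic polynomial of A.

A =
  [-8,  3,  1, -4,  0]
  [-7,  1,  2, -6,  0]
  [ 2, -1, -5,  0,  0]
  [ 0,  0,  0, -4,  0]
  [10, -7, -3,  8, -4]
x^5 + 20*x^4 + 160*x^3 + 640*x^2 + 1280*x + 1024

Expanding det(x·I − A) (e.g. by cofactor expansion or by noting that A is similar to its Jordan form J, which has the same characteristic polynomial as A) gives
  χ_A(x) = x^5 + 20*x^4 + 160*x^3 + 640*x^2 + 1280*x + 1024
which factors as (x + 4)^5. The eigenvalues (with algebraic multiplicities) are λ = -4 with multiplicity 5.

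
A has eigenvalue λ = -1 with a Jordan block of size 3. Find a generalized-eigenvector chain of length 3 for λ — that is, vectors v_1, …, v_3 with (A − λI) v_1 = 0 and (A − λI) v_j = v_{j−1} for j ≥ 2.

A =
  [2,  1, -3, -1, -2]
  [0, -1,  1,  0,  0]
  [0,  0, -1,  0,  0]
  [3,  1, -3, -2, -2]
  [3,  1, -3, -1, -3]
A Jordan chain for λ = -1 of length 3:
v_1 = (1, 0, 0, 1, 1)ᵀ
v_2 = (-3, 1, 0, -3, -3)ᵀ
v_3 = (0, 0, 1, 0, 0)ᵀ

Let N = A − (-1)·I. We want v_3 with N^3 v_3 = 0 but N^2 v_3 ≠ 0; then v_{j-1} := N · v_j for j = 3, …, 2.

Pick v_3 = (0, 0, 1, 0, 0)ᵀ.
Then v_2 = N · v_3 = (-3, 1, 0, -3, -3)ᵀ.
Then v_1 = N · v_2 = (1, 0, 0, 1, 1)ᵀ.

Sanity check: (A − (-1)·I) v_1 = (0, 0, 0, 0, 0)ᵀ = 0. ✓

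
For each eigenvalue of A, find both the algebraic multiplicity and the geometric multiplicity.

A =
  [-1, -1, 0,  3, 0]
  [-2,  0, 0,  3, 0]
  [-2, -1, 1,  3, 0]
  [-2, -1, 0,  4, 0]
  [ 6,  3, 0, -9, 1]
λ = 1: alg = 5, geom = 4

Step 1 — factor the characteristic polynomial to read off the algebraic multiplicities:
  χ_A(x) = (x - 1)^5

Step 2 — compute geometric multiplicities via the rank-nullity identity g(λ) = n − rank(A − λI):
  rank(A − (1)·I) = 1, so dim ker(A − (1)·I) = n − 1 = 4

Summary:
  λ = 1: algebraic multiplicity = 5, geometric multiplicity = 4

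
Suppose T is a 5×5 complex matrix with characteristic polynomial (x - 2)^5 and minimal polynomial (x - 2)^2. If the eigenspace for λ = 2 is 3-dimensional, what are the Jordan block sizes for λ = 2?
Block sizes for λ = 2: [2, 2, 1]

Step 1 — from the characteristic polynomial, algebraic multiplicity of λ = 2 is 5. From dim ker(T − (2)·I) = 3, there are exactly 3 Jordan blocks for λ = 2.
Step 2 — from the minimal polynomial, the factor (x − 2)^2 tells us the largest block for λ = 2 has size 2.
Step 3 — with total size 5, 3 blocks, and largest block 2, the block sizes (in nonincreasing order) are [2, 2, 1].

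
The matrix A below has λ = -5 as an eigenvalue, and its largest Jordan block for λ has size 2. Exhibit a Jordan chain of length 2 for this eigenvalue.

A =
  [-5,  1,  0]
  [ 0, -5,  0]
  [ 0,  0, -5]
A Jordan chain for λ = -5 of length 2:
v_1 = (1, 0, 0)ᵀ
v_2 = (0, 1, 0)ᵀ

Let N = A − (-5)·I. We want v_2 with N^2 v_2 = 0 but N^1 v_2 ≠ 0; then v_{j-1} := N · v_j for j = 2, …, 2.

Pick v_2 = (0, 1, 0)ᵀ.
Then v_1 = N · v_2 = (1, 0, 0)ᵀ.

Sanity check: (A − (-5)·I) v_1 = (0, 0, 0)ᵀ = 0. ✓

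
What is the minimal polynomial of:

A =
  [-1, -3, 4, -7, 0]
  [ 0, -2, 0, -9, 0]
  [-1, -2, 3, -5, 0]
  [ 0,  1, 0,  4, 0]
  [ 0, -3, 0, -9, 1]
x^2 - 2*x + 1

The characteristic polynomial is χ_A(x) = (x - 1)^5, so the eigenvalues are known. The minimal polynomial is
  m_A(x) = Π_λ (x − λ)^{k_λ}
where k_λ is the size of the *largest* Jordan block for λ (equivalently, the smallest k with (A − λI)^k v = 0 for every generalised eigenvector v of λ).

  λ = 1: largest Jordan block has size 2, contributing (x − 1)^2

So m_A(x) = (x - 1)^2 = x^2 - 2*x + 1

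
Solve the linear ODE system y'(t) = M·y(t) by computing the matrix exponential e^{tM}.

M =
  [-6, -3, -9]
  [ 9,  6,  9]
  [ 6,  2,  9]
e^{tM} =
  [-9*t*exp(3*t) + exp(3*t), -3*t*exp(3*t), -9*t*exp(3*t)]
  [9*t*exp(3*t), 3*t*exp(3*t) + exp(3*t), 9*t*exp(3*t)]
  [6*t*exp(3*t), 2*t*exp(3*t), 6*t*exp(3*t) + exp(3*t)]

Strategy: write M = P · J · P⁻¹ where J is a Jordan canonical form, so e^{tM} = P · e^{tJ} · P⁻¹, and e^{tJ} can be computed block-by-block.

M has Jordan form
J =
  [3, 1, 0]
  [0, 3, 0]
  [0, 0, 3]
(up to reordering of blocks).

Per-block formulas:
  For a 1×1 block at λ = 3: exp(t · [3]) = [e^(3t)].
  For a 2×2 Jordan block J_2(3): exp(t · J_2(3)) = e^(3t)·(I + t·N), where N is the 2×2 nilpotent shift.

After assembling e^{tJ} and conjugating by P, we get:

e^{tM} =
  [-9*t*exp(3*t) + exp(3*t), -3*t*exp(3*t), -9*t*exp(3*t)]
  [9*t*exp(3*t), 3*t*exp(3*t) + exp(3*t), 9*t*exp(3*t)]
  [6*t*exp(3*t), 2*t*exp(3*t), 6*t*exp(3*t) + exp(3*t)]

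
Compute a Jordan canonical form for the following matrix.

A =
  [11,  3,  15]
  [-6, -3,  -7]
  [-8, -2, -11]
J_3(-1)

The characteristic polynomial is
  det(x·I − A) = x^3 + 3*x^2 + 3*x + 1 = (x + 1)^3

Eigenvalues and multiplicities (the geometric multiplicity of λ is n − rank(A − λI), which equals the number of Jordan blocks for λ):
  λ = -1: algebraic multiplicity = 3, geometric multiplicity = 1

Determining the block sizes for each eigenvalue:
  λ = -1: one block (gm = 1), so the single block has size am = 3 → block sizes [3]

Assembling the blocks gives a Jordan form
J =
  [-1,  1,  0]
  [ 0, -1,  1]
  [ 0,  0, -1]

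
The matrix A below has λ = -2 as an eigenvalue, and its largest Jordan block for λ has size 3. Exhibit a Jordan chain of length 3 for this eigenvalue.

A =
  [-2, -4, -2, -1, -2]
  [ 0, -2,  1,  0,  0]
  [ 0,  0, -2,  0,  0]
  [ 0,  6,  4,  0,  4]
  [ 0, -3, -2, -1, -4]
A Jordan chain for λ = -2 of length 3:
v_1 = (-4, 0, 0, 6, -3)ᵀ
v_2 = (-2, 1, 0, 4, -2)ᵀ
v_3 = (0, 0, 1, 0, 0)ᵀ

Let N = A − (-2)·I. We want v_3 with N^3 v_3 = 0 but N^2 v_3 ≠ 0; then v_{j-1} := N · v_j for j = 3, …, 2.

Pick v_3 = (0, 0, 1, 0, 0)ᵀ.
Then v_2 = N · v_3 = (-2, 1, 0, 4, -2)ᵀ.
Then v_1 = N · v_2 = (-4, 0, 0, 6, -3)ᵀ.

Sanity check: (A − (-2)·I) v_1 = (0, 0, 0, 0, 0)ᵀ = 0. ✓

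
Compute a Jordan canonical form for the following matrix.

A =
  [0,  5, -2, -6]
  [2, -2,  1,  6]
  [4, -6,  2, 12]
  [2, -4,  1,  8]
J_3(2) ⊕ J_1(2)

The characteristic polynomial is
  det(x·I − A) = x^4 - 8*x^3 + 24*x^2 - 32*x + 16 = (x - 2)^4

Eigenvalues and multiplicities (the geometric multiplicity of λ is n − rank(A − λI), which equals the number of Jordan blocks for λ):
  λ = 2: algebraic multiplicity = 4, geometric multiplicity = 2

Determining the block sizes for each eigenvalue:
  λ = 2: with am = 4 and gm = 2, the partition is not yet determined (e.g. several partitions of 4 into 2 parts exist). Let N = A − (2)·I. Computing rank(N^1) = 2, rank(N^2) = 1, rank(N^3) = 0; the number of blocks of size ≥ j is rank(N^{j−1}) − rank(N^j), giving [2, 1, 1]. So we have 1 block(s) of size 3, 1 block(s) of size 1 → block sizes [3, 1]

Assembling the blocks gives a Jordan form
J =
  [2, 1, 0, 0]
  [0, 2, 1, 0]
  [0, 0, 2, 0]
  [0, 0, 0, 2]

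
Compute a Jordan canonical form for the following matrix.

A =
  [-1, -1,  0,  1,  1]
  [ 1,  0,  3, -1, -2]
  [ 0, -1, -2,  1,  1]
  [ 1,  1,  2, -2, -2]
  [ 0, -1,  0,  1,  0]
J_3(-1) ⊕ J_2(-1)

The characteristic polynomial is
  det(x·I − A) = x^5 + 5*x^4 + 10*x^3 + 10*x^2 + 5*x + 1 = (x + 1)^5

Eigenvalues and multiplicities (the geometric multiplicity of λ is n − rank(A − λI), which equals the number of Jordan blocks for λ):
  λ = -1: algebraic multiplicity = 5, geometric multiplicity = 2

Determining the block sizes for each eigenvalue:
  λ = -1: with am = 5 and gm = 2, the partition is not yet determined (e.g. several partitions of 5 into 2 parts exist). Let N = A − (-1)·I. Computing rank(N^1) = 3, rank(N^2) = 1, rank(N^3) = 0; the number of blocks of size ≥ j is rank(N^{j−1}) − rank(N^j), giving [2, 2, 1]. So we have 1 block(s) of size 3, 1 block(s) of size 2 → block sizes [3, 2]

Assembling the blocks gives a Jordan form
J =
  [-1,  1,  0,  0,  0]
  [ 0, -1,  1,  0,  0]
  [ 0,  0, -1,  0,  0]
  [ 0,  0,  0, -1,  1]
  [ 0,  0,  0,  0, -1]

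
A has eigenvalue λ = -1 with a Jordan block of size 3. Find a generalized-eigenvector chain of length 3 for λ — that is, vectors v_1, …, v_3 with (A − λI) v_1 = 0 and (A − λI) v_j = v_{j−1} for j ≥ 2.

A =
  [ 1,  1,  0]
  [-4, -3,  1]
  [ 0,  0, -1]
A Jordan chain for λ = -1 of length 3:
v_1 = (1, -2, 0)ᵀ
v_2 = (0, 1, 0)ᵀ
v_3 = (0, 0, 1)ᵀ

Let N = A − (-1)·I. We want v_3 with N^3 v_3 = 0 but N^2 v_3 ≠ 0; then v_{j-1} := N · v_j for j = 3, …, 2.

Pick v_3 = (0, 0, 1)ᵀ.
Then v_2 = N · v_3 = (0, 1, 0)ᵀ.
Then v_1 = N · v_2 = (1, -2, 0)ᵀ.

Sanity check: (A − (-1)·I) v_1 = (0, 0, 0)ᵀ = 0. ✓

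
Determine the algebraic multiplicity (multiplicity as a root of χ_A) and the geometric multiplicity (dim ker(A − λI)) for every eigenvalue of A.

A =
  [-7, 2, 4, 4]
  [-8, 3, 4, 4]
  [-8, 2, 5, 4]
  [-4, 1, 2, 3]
λ = 1: alg = 4, geom = 3

Step 1 — factor the characteristic polynomial to read off the algebraic multiplicities:
  χ_A(x) = (x - 1)^4

Step 2 — compute geometric multiplicities via the rank-nullity identity g(λ) = n − rank(A − λI):
  rank(A − (1)·I) = 1, so dim ker(A − (1)·I) = n − 1 = 3

Summary:
  λ = 1: algebraic multiplicity = 4, geometric multiplicity = 3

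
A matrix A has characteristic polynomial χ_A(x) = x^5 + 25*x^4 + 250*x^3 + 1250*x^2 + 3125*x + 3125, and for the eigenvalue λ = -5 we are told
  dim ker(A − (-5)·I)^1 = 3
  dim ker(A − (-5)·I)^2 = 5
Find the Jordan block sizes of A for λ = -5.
Block sizes for λ = -5: [2, 2, 1]

From the dimensions of kernels of powers, the number of Jordan blocks of size at least j is d_j − d_{j−1} where d_j = dim ker(N^j) (with d_0 = 0). Computing the differences gives [3, 2].
The number of blocks of size exactly k is (#blocks of size ≥ k) − (#blocks of size ≥ k + 1), so the partition is: 1 block(s) of size 1, 2 block(s) of size 2.
In nonincreasing order the block sizes are [2, 2, 1].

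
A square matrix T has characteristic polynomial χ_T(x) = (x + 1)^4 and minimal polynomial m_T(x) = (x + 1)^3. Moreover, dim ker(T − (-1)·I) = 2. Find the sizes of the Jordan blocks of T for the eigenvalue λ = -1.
Block sizes for λ = -1: [3, 1]

Step 1 — from the characteristic polynomial, algebraic multiplicity of λ = -1 is 4. From dim ker(T − (-1)·I) = 2, there are exactly 2 Jordan blocks for λ = -1.
Step 2 — from the minimal polynomial, the factor (x + 1)^3 tells us the largest block for λ = -1 has size 3.
Step 3 — with total size 4, 2 blocks, and largest block 3, the block sizes (in nonincreasing order) are [3, 1].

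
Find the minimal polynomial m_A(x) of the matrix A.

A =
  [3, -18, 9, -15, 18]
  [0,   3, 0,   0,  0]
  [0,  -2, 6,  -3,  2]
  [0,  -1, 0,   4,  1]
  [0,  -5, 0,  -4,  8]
x^4 - 21*x^3 + 162*x^2 - 540*x + 648

The characteristic polynomial is χ_A(x) = (x - 6)^3*(x - 3)^2, so the eigenvalues are known. The minimal polynomial is
  m_A(x) = Π_λ (x − λ)^{k_λ}
where k_λ is the size of the *largest* Jordan block for λ (equivalently, the smallest k with (A − λI)^k v = 0 for every generalised eigenvector v of λ).

  λ = 3: largest Jordan block has size 1, contributing (x − 3)
  λ = 6: largest Jordan block has size 3, contributing (x − 6)^3

So m_A(x) = (x - 6)^3*(x - 3) = x^4 - 21*x^3 + 162*x^2 - 540*x + 648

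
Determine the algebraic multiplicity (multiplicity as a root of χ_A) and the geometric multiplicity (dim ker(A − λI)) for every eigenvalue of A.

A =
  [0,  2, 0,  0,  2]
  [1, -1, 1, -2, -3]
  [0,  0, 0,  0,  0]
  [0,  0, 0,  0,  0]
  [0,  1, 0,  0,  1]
λ = 0: alg = 5, geom = 3

Step 1 — factor the characteristic polynomial to read off the algebraic multiplicities:
  χ_A(x) = x^5

Step 2 — compute geometric multiplicities via the rank-nullity identity g(λ) = n − rank(A − λI):
  rank(A − (0)·I) = 2, so dim ker(A − (0)·I) = n − 2 = 3

Summary:
  λ = 0: algebraic multiplicity = 5, geometric multiplicity = 3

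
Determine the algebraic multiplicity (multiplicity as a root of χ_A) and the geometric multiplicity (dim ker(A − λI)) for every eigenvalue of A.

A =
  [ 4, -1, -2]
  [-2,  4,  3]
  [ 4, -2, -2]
λ = 2: alg = 3, geom = 1

Step 1 — factor the characteristic polynomial to read off the algebraic multiplicities:
  χ_A(x) = (x - 2)^3

Step 2 — compute geometric multiplicities via the rank-nullity identity g(λ) = n − rank(A − λI):
  rank(A − (2)·I) = 2, so dim ker(A − (2)·I) = n − 2 = 1

Summary:
  λ = 2: algebraic multiplicity = 3, geometric multiplicity = 1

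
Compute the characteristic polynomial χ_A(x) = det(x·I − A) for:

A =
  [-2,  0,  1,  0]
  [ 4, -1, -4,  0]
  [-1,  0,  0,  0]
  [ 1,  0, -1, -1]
x^4 + 4*x^3 + 6*x^2 + 4*x + 1

Expanding det(x·I − A) (e.g. by cofactor expansion or by noting that A is similar to its Jordan form J, which has the same characteristic polynomial as A) gives
  χ_A(x) = x^4 + 4*x^3 + 6*x^2 + 4*x + 1
which factors as (x + 1)^4. The eigenvalues (with algebraic multiplicities) are λ = -1 with multiplicity 4.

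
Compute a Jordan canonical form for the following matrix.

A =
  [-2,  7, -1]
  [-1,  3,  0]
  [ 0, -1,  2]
J_3(1)

The characteristic polynomial is
  det(x·I − A) = x^3 - 3*x^2 + 3*x - 1 = (x - 1)^3

Eigenvalues and multiplicities (the geometric multiplicity of λ is n − rank(A − λI), which equals the number of Jordan blocks for λ):
  λ = 1: algebraic multiplicity = 3, geometric multiplicity = 1

Determining the block sizes for each eigenvalue:
  λ = 1: one block (gm = 1), so the single block has size am = 3 → block sizes [3]

Assembling the blocks gives a Jordan form
J =
  [1, 1, 0]
  [0, 1, 1]
  [0, 0, 1]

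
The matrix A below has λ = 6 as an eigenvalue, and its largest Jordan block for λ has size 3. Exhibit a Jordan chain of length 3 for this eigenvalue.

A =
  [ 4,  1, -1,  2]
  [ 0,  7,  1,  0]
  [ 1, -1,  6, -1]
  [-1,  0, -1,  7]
A Jordan chain for λ = 6 of length 3:
v_1 = (1, 1, -1, 0)ᵀ
v_2 = (-2, 0, 1, -1)ᵀ
v_3 = (1, 0, 0, 0)ᵀ

Let N = A − (6)·I. We want v_3 with N^3 v_3 = 0 but N^2 v_3 ≠ 0; then v_{j-1} := N · v_j for j = 3, …, 2.

Pick v_3 = (1, 0, 0, 0)ᵀ.
Then v_2 = N · v_3 = (-2, 0, 1, -1)ᵀ.
Then v_1 = N · v_2 = (1, 1, -1, 0)ᵀ.

Sanity check: (A − (6)·I) v_1 = (0, 0, 0, 0)ᵀ = 0. ✓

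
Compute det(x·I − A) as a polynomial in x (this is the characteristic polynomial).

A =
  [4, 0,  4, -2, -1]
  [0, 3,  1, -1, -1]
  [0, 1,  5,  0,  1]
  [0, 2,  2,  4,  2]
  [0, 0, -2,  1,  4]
x^5 - 20*x^4 + 160*x^3 - 640*x^2 + 1280*x - 1024

Expanding det(x·I − A) (e.g. by cofactor expansion or by noting that A is similar to its Jordan form J, which has the same characteristic polynomial as A) gives
  χ_A(x) = x^5 - 20*x^4 + 160*x^3 - 640*x^2 + 1280*x - 1024
which factors as (x - 4)^5. The eigenvalues (with algebraic multiplicities) are λ = 4 with multiplicity 5.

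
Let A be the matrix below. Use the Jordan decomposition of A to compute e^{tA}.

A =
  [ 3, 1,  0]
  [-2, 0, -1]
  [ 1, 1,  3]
e^{tA} =
  [-t^2*exp(2*t)/2 + t*exp(2*t) + exp(2*t), -t^2*exp(2*t)/2 + t*exp(2*t), -t^2*exp(2*t)/2]
  [t^2*exp(2*t)/2 - 2*t*exp(2*t), t^2*exp(2*t)/2 - 2*t*exp(2*t) + exp(2*t), t^2*exp(2*t)/2 - t*exp(2*t)]
  [t*exp(2*t), t*exp(2*t), t*exp(2*t) + exp(2*t)]

Strategy: write A = P · J · P⁻¹ where J is a Jordan canonical form, so e^{tA} = P · e^{tJ} · P⁻¹, and e^{tJ} can be computed block-by-block.

A has Jordan form
J =
  [2, 1, 0]
  [0, 2, 1]
  [0, 0, 2]
(up to reordering of blocks).

Per-block formulas:
  For a 3×3 Jordan block J_3(2): exp(t · J_3(2)) = e^(2t)·(I + t·N + (t^2/2)·N^2), where N is the 3×3 nilpotent shift.

After assembling e^{tJ} and conjugating by P, we get:

e^{tA} =
  [-t^2*exp(2*t)/2 + t*exp(2*t) + exp(2*t), -t^2*exp(2*t)/2 + t*exp(2*t), -t^2*exp(2*t)/2]
  [t^2*exp(2*t)/2 - 2*t*exp(2*t), t^2*exp(2*t)/2 - 2*t*exp(2*t) + exp(2*t), t^2*exp(2*t)/2 - t*exp(2*t)]
  [t*exp(2*t), t*exp(2*t), t*exp(2*t) + exp(2*t)]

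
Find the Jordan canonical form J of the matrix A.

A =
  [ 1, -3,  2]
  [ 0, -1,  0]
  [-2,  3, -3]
J_2(-1) ⊕ J_1(-1)

The characteristic polynomial is
  det(x·I − A) = x^3 + 3*x^2 + 3*x + 1 = (x + 1)^3

Eigenvalues and multiplicities (the geometric multiplicity of λ is n − rank(A − λI), which equals the number of Jordan blocks for λ):
  λ = -1: algebraic multiplicity = 3, geometric multiplicity = 2

Determining the block sizes for each eigenvalue:
  λ = -1: 2 blocks summing to 3 forces exactly one block of size 2 and the rest size 1 → block sizes [2, 1]

Assembling the blocks gives a Jordan form
J =
  [-1,  1,  0]
  [ 0, -1,  0]
  [ 0,  0, -1]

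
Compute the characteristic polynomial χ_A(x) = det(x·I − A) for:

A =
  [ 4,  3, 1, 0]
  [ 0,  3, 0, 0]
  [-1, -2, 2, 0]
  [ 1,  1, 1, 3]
x^4 - 12*x^3 + 54*x^2 - 108*x + 81

Expanding det(x·I − A) (e.g. by cofactor expansion or by noting that A is similar to its Jordan form J, which has the same characteristic polynomial as A) gives
  χ_A(x) = x^4 - 12*x^3 + 54*x^2 - 108*x + 81
which factors as (x - 3)^4. The eigenvalues (with algebraic multiplicities) are λ = 3 with multiplicity 4.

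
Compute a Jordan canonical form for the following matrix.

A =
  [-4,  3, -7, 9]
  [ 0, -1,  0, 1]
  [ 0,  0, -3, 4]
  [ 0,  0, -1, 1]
J_1(-4) ⊕ J_3(-1)

The characteristic polynomial is
  det(x·I − A) = x^4 + 7*x^3 + 15*x^2 + 13*x + 4 = (x + 1)^3*(x + 4)

Eigenvalues and multiplicities (the geometric multiplicity of λ is n − rank(A − λI), which equals the number of Jordan blocks for λ):
  λ = -4: algebraic multiplicity = 1, geometric multiplicity = 1
  λ = -1: algebraic multiplicity = 3, geometric multiplicity = 1

Determining the block sizes for each eigenvalue:
  λ = -4: one block (gm = 1), so the single block has size am = 1 → block sizes [1]
  λ = -1: one block (gm = 1), so the single block has size am = 3 → block sizes [3]

Assembling the blocks gives a Jordan form
J =
  [-4,  0,  0,  0]
  [ 0, -1,  1,  0]
  [ 0,  0, -1,  1]
  [ 0,  0,  0, -1]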